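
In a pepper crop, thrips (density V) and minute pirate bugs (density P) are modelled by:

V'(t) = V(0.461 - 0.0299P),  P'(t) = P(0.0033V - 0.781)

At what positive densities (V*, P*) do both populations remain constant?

V* ≈ 237, P* ≈ 15.4

Set dP/dt = 0 with P > 0: 0.0033V - 0.781 = 0, so V* = 0.781/0.0033 = 237.
Set dV/dt = 0 with V > 0: 0.461 - 0.0299P = 0, so P* = 0.461/0.0299 = 15.4.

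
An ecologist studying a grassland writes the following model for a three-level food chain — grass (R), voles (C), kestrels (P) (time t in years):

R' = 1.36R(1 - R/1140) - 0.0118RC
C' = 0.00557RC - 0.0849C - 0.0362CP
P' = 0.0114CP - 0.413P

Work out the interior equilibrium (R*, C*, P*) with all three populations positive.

From dP/dt = 0: 0.0114C* = 0.413, so C* = 36.2.
From dR/dt = 0: 1.36(1 - R*/1140) = 0.0118·36.2, giving R* = 1140·(1 - 0.314) = 782.
From dC/dt = 0: 0.00557·782 - 0.0849 = 0.0362P*, so P* = 4.27/0.0362 = 118.

R* ≈ 782, C* ≈ 36.2, P* ≈ 118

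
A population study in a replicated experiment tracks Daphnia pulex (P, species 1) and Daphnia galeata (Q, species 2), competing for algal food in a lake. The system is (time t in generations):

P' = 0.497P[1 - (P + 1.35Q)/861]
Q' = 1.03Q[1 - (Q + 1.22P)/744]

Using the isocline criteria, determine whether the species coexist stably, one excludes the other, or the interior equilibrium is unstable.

unstable coexistence (outcome depends on initial conditions)

Compare the nullcline intercepts: K1/α12 = 861/1.35 = 638 < K2 = 744; K2/α21 = 744/1.22 = 610 < K1 = 861.
Since both are reversed, neither can invade when rare; the interior point is a saddle.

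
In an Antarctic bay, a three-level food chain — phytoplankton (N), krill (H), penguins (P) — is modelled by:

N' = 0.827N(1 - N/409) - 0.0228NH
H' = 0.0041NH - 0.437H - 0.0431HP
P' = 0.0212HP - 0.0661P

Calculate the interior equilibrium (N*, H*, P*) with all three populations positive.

From dP/dt = 0: 0.0212H* = 0.0661, so H* = 3.12.
From dN/dt = 0: 0.827(1 - N*/409) = 0.0228·3.12, giving N* = 409·(1 - 0.086) = 374.
From dH/dt = 0: 0.0041·374 - 0.437 = 0.0431P*, so P* = 1.1/0.0431 = 25.4.

N* ≈ 374, H* ≈ 3.12, P* ≈ 25.4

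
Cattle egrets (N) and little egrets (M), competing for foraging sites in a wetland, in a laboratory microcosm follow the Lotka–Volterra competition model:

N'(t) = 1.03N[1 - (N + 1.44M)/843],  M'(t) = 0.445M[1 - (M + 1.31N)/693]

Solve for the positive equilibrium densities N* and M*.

N* ≈ 175, M* ≈ 464

Setting both brackets to zero gives the nullclines N + 1.44M = 843 and 1.31N + M = 693.
Substituting M = 693 - 1.31N into the first: N(1 - 1.44·1.31) = 843 - 1.44·693.
So N* = -155/-0.886 = 175, and then M* = 693 - 1.31·175 = 464.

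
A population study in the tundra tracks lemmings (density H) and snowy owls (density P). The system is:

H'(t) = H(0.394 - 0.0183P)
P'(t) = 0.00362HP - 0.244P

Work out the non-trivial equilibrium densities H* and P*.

H* ≈ 67.4, P* ≈ 21.5

Set dP/dt = 0 with P > 0: 0.00362H - 0.244 = 0, so H* = 0.244/0.00362 = 67.4.
Set dH/dt = 0 with H > 0: 0.394 - 0.0183P = 0, so P* = 0.394/0.0183 = 21.5.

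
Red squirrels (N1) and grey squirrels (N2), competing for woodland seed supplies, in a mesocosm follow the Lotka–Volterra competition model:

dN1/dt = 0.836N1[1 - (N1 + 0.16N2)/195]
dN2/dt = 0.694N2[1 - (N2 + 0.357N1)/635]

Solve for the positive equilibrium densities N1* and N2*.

Setting both brackets to zero gives the nullclines N1 + 0.16N2 = 195 and 0.357N1 + N2 = 635.
Substituting N2 = 635 - 0.357N1 into the first: N1(1 - 0.16·0.357) = 195 - 0.16·635.
So N1* = 93.4/0.943 = 99.1, and then N2* = 635 - 0.357·99.1 = 600.

N1* ≈ 99.1, N2* ≈ 600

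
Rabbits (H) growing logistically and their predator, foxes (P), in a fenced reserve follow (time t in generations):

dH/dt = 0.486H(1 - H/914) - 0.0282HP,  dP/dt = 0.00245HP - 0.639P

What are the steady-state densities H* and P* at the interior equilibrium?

H* ≈ 261, P* ≈ 12.3

From dP/dt = 0 with P > 0: 0.00245H* = 0.639, so H* = 261.
Substitute into dH/dt = 0: 0.486(1 - 261/914) = 0.0282P*.
The bracket is 0.715, giving P* = 0.347/0.0282 = 12.3.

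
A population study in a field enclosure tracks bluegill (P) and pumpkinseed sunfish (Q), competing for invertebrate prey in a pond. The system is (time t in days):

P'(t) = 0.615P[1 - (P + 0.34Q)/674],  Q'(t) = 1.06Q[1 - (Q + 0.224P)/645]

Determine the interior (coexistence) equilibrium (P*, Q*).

Setting both brackets to zero gives the nullclines P + 0.34Q = 674 and 0.224P + Q = 645.
Substituting Q = 645 - 0.224P into the first: P(1 - 0.34·0.224) = 674 - 0.34·645.
So P* = 455/0.924 = 492, and then Q* = 645 - 0.224·492 = 535.

P* ≈ 492, Q* ≈ 535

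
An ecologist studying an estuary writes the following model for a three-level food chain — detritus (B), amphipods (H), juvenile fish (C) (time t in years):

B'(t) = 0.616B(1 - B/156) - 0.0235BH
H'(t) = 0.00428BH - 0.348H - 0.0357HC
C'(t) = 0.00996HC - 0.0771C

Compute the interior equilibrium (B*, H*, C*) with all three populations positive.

B* ≈ 110, H* ≈ 7.74, C* ≈ 3.43

From dC/dt = 0: 0.00996H* = 0.0771, so H* = 7.74.
From dB/dt = 0: 0.616(1 - B*/156) = 0.0235·7.74, giving B* = 156·(1 - 0.295) = 110.
From dH/dt = 0: 0.00428·110 - 0.348 = 0.0357C*, so C* = 0.123/0.0357 = 3.43.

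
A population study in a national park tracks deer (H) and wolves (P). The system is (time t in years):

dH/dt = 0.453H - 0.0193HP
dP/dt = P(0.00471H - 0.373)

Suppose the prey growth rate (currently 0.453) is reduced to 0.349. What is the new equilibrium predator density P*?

At the interior fixed point, setting dH/dt = 0 with H > 0 fixes P* = (prey growth rate)/(HP coefficient) — independent of the other coefficients.
With the change, P* = 0.349/0.0193 = 18.1; it falls from 23.5.

P* ≈ 18.1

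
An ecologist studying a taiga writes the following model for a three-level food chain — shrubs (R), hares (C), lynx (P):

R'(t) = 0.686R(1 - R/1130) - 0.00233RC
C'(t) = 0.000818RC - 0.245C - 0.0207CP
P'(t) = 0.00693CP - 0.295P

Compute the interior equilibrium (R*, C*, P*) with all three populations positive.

R* ≈ 967, C* ≈ 42.6, P* ≈ 26.4

From dP/dt = 0: 0.00693C* = 0.295, so C* = 42.6.
From dR/dt = 0: 0.686(1 - R*/1130) = 0.00233·42.6, giving R* = 1130·(1 - 0.145) = 967.
From dC/dt = 0: 0.000818·967 - 0.245 = 0.0207P*, so P* = 0.546/0.0207 = 26.4.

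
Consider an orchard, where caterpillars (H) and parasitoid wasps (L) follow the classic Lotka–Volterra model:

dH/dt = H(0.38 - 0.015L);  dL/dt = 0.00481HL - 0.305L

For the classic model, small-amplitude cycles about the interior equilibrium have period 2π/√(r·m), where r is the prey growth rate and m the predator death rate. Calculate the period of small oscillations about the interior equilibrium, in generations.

Here r = 0.38 and m = 0.305, so r·m = 0.116.
ω = √0.116 = 0.34 per generation, hence T = 2π/ω ≈ 18.5 generations.

T ≈ 18.5 generations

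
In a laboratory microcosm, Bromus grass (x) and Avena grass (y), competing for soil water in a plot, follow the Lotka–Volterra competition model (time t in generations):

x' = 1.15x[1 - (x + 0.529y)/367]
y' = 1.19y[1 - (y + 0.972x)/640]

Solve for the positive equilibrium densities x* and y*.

x* ≈ 58.5, y* ≈ 583

Setting both brackets to zero gives the nullclines x + 0.529y = 367 and 0.972x + y = 640.
Substituting y = 640 - 0.972x into the first: x(1 - 0.529·0.972) = 367 - 0.529·640.
So x* = 28.4/0.486 = 58.5, and then y* = 640 - 0.972·58.5 = 583.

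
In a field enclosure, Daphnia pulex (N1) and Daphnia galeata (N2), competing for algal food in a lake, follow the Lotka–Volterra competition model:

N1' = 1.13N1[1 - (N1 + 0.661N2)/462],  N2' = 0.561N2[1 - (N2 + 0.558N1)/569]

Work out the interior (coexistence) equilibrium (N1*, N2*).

Setting both brackets to zero gives the nullclines N1 + 0.661N2 = 462 and 0.558N1 + N2 = 569.
Substituting N2 = 569 - 0.558N1 into the first: N1(1 - 0.661·0.558) = 462 - 0.661·569.
So N1* = 85.9/0.631 = 136, and then N2* = 569 - 0.558·136 = 493.

N1* ≈ 136, N2* ≈ 493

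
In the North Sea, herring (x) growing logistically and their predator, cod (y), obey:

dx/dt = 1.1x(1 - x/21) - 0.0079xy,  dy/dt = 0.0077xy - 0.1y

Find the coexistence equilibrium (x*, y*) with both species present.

From dy/dt = 0 with y > 0: 0.0077x* = 0.1, so x* = 13.
Substitute into dx/dt = 0: 1.1(1 - 13/21) = 0.0079y*.
The bracket is 0.382, giving y* = 0.42/0.0079 = 53.1.

x* ≈ 13, y* ≈ 53.1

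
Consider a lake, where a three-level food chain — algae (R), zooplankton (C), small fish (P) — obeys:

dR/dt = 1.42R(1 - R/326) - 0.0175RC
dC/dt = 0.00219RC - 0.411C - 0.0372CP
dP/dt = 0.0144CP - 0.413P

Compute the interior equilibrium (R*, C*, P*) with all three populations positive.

From dP/dt = 0: 0.0144C* = 0.413, so C* = 28.7.
From dR/dt = 0: 1.42(1 - R*/326) = 0.0175·28.7, giving R* = 326·(1 - 0.353) = 211.
From dC/dt = 0: 0.00219·211 - 0.411 = 0.0372P*, so P* = 0.0506/0.0372 = 1.36.

R* ≈ 211, C* ≈ 28.7, P* ≈ 1.36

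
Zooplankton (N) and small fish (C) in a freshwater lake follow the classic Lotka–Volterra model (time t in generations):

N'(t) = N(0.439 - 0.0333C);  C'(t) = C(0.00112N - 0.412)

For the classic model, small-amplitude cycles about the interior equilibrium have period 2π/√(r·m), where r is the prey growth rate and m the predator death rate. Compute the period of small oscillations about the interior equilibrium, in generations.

Here r = 0.439 and m = 0.412, so r·m = 0.181.
ω = √0.181 = 0.425 per generation, hence T = 2π/ω ≈ 14.8 generations.

T ≈ 14.8 generations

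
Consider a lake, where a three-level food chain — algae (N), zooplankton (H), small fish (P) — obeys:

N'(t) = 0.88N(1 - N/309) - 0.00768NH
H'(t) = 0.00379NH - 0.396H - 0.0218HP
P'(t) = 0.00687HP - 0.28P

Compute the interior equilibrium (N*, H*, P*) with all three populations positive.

N* ≈ 199, H* ≈ 40.8, P* ≈ 16.4

From dP/dt = 0: 0.00687H* = 0.28, so H* = 40.8.
From dN/dt = 0: 0.88(1 - N*/309) = 0.00768·40.8, giving N* = 309·(1 - 0.356) = 199.
From dH/dt = 0: 0.00379·199 - 0.396 = 0.0218P*, so P* = 0.359/0.0218 = 16.4.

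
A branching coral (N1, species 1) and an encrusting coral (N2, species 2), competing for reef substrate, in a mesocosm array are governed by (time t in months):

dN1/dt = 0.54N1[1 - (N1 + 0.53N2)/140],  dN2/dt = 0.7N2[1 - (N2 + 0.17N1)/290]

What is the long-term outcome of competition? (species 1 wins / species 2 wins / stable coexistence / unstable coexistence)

species 2 excludes species 1

Compare the nullcline intercepts: K1/α12 = 140/0.53 = 264 < K2 = 290; K2/α21 = 290/0.17 = 1710 > K1 = 140.
Since the inequalities point opposite ways, species 2 can invade but species 1 cannot.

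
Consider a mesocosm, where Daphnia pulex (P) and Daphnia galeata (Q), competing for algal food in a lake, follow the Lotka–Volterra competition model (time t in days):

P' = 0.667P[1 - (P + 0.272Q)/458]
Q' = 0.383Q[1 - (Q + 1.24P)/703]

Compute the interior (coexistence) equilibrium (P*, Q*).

P* ≈ 403, Q* ≈ 204

Setting both brackets to zero gives the nullclines P + 0.272Q = 458 and 1.24P + Q = 703.
Substituting Q = 703 - 1.24P into the first: P(1 - 0.272·1.24) = 458 - 0.272·703.
So P* = 267/0.663 = 403, and then Q* = 703 - 1.24·403 = 204.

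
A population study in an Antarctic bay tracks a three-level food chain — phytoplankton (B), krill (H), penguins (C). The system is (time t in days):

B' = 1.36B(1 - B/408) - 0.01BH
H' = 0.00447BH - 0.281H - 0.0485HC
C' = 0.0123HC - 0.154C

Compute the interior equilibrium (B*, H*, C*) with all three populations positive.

From dC/dt = 0: 0.0123H* = 0.154, so H* = 12.5.
From dB/dt = 0: 1.36(1 - B*/408) = 0.01·12.5, giving B* = 408·(1 - 0.0921) = 370.
From dH/dt = 0: 0.00447·370 - 0.281 = 0.0485C*, so C* = 1.37/0.0485 = 28.3.

B* ≈ 370, H* ≈ 12.5, C* ≈ 28.3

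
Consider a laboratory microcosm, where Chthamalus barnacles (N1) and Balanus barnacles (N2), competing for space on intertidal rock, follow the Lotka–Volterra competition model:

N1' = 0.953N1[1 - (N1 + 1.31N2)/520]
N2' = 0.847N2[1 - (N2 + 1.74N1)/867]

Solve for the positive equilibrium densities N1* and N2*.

Setting both brackets to zero gives the nullclines N1 + 1.31N2 = 520 and 1.74N1 + N2 = 867.
Substituting N2 = 867 - 1.74N1 into the first: N1(1 - 1.31·1.74) = 520 - 1.31·867.
So N1* = -616/-1.28 = 481, and then N2* = 867 - 1.74·481 = 29.5.

N1* ≈ 481, N2* ≈ 29.5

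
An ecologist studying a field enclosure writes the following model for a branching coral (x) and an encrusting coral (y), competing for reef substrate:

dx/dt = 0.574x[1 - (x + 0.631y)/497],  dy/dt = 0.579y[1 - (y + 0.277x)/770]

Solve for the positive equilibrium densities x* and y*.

Setting both brackets to zero gives the nullclines x + 0.631y = 497 and 0.277x + y = 770.
Substituting y = 770 - 0.277x into the first: x(1 - 0.631·0.277) = 497 - 0.631·770.
So x* = 11.1/0.825 = 13.5, and then y* = 770 - 0.277·13.5 = 766.

x* ≈ 13.5, y* ≈ 766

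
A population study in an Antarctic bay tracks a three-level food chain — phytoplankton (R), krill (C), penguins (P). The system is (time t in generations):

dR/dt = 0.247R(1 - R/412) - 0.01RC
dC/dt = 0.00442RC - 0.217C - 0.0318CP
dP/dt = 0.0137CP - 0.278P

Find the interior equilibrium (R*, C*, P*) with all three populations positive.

R* ≈ 73.5, C* ≈ 20.3, P* ≈ 3.4

From dP/dt = 0: 0.0137C* = 0.278, so C* = 20.3.
From dR/dt = 0: 0.247(1 - R*/412) = 0.01·20.3, giving R* = 412·(1 - 0.822) = 73.5.
From dC/dt = 0: 0.00442·73.5 - 0.217 = 0.0318P*, so P* = 0.108/0.0318 = 3.4.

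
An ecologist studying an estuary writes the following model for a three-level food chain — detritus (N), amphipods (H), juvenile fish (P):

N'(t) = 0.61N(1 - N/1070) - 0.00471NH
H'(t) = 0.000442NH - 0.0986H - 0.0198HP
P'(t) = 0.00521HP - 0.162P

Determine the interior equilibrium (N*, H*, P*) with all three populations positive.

From dP/dt = 0: 0.00521H* = 0.162, so H* = 31.1.
From dN/dt = 0: 0.61(1 - N*/1070) = 0.00471·31.1, giving N* = 1070·(1 - 0.24) = 813.
From dH/dt = 0: 0.000442·813 - 0.0986 = 0.0198P*, so P* = 0.261/0.0198 = 13.2.

N* ≈ 813, H* ≈ 31.1, P* ≈ 13.2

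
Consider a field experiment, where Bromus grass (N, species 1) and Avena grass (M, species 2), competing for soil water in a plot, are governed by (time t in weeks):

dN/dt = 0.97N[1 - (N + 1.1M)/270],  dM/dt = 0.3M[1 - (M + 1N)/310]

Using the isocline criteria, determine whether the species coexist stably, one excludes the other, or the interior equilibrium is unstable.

Compare the nullcline intercepts: K1/α12 = 270/1.1 = 245 < K2 = 310; K2/α21 = 310/1 = 310 > K1 = 270.
Since the inequalities point opposite ways, species 2 can invade but species 1 cannot.

species 2 excludes species 1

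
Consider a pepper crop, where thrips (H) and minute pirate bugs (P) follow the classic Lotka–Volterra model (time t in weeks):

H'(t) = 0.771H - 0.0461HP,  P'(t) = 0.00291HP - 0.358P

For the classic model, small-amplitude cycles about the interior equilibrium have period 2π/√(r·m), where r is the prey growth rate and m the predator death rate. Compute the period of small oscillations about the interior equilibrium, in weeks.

Here r = 0.771 and m = 0.358, so r·m = 0.276.
ω = √0.276 = 0.525 per week, hence T = 2π/ω ≈ 12 weeks.

T ≈ 12 weeks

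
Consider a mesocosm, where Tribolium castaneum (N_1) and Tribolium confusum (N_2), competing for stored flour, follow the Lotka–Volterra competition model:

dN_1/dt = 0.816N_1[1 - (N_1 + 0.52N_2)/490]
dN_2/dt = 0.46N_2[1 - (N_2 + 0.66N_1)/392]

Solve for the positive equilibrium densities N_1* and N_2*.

Setting both brackets to zero gives the nullclines N_1 + 0.52N_2 = 490 and 0.66N_1 + N_2 = 392.
Substituting N_2 = 392 - 0.66N_1 into the first: N_1(1 - 0.52·0.66) = 490 - 0.52·392.
So N_1* = 286/0.657 = 436, and then N_2* = 392 - 0.66·436 = 104.

N_1* ≈ 436, N_2* ≈ 104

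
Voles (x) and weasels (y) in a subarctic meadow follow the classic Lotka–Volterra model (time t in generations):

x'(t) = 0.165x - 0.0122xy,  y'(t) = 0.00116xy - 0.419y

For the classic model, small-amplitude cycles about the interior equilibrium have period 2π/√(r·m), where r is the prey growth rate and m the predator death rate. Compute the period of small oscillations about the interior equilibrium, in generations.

Here r = 0.165 and m = 0.419, so r·m = 0.0691.
ω = √0.0691 = 0.263 per generation, hence T = 2π/ω ≈ 23.9 generations.

T ≈ 23.9 generations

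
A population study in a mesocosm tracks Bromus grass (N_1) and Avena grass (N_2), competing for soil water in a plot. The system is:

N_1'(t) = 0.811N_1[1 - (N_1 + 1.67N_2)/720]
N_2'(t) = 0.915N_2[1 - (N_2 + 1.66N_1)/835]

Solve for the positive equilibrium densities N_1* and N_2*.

Setting both brackets to zero gives the nullclines N_1 + 1.67N_2 = 720 and 1.66N_1 + N_2 = 835.
Substituting N_2 = 835 - 1.66N_1 into the first: N_1(1 - 1.67·1.66) = 720 - 1.67·835.
So N_1* = -674/-1.77 = 381, and then N_2* = 835 - 1.66·381 = 203.

N_1* ≈ 381, N_2* ≈ 203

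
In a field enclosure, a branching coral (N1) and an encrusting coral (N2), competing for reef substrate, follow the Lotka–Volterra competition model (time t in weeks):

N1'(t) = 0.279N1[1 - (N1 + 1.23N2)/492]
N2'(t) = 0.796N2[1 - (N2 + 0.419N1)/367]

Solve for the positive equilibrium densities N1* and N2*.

N1* ≈ 83.8, N2* ≈ 332

Setting both brackets to zero gives the nullclines N1 + 1.23N2 = 492 and 0.419N1 + N2 = 367.
Substituting N2 = 367 - 0.419N1 into the first: N1(1 - 1.23·0.419) = 492 - 1.23·367.
So N1* = 40.6/0.485 = 83.8, and then N2* = 367 - 0.419·83.8 = 332.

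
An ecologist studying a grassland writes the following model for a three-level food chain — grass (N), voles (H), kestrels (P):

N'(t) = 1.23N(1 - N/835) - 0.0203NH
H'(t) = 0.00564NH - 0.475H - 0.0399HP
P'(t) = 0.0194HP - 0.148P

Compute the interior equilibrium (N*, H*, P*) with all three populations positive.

From dP/dt = 0: 0.0194H* = 0.148, so H* = 7.63.
From dN/dt = 0: 1.23(1 - N*/835) = 0.0203·7.63, giving N* = 835·(1 - 0.126) = 730.
From dH/dt = 0: 0.00564·730 - 0.475 = 0.0399P*, so P* = 3.64/0.0399 = 91.3.

N* ≈ 730, H* ≈ 7.63, P* ≈ 91.3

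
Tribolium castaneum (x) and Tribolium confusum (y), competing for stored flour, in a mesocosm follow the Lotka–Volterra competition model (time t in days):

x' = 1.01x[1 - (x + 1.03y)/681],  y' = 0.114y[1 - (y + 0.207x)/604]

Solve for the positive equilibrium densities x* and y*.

Setting both brackets to zero gives the nullclines x + 1.03y = 681 and 0.207x + y = 604.
Substituting y = 604 - 0.207x into the first: x(1 - 1.03·0.207) = 681 - 1.03·604.
So x* = 58.9/0.787 = 74.8, and then y* = 604 - 0.207·74.8 = 589.

x* ≈ 74.8, y* ≈ 589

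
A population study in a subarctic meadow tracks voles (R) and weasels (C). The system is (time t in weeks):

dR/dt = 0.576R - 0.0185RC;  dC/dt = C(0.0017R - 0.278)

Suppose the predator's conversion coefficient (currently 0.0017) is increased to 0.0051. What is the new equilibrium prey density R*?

At the interior fixed point, setting dC/dt = 0 with C > 0 fixes R* = (predator death rate)/(RC coefficient) — independent of the other coefficients.
With the change, R* = 0.278/0.0051 = 54.5; it falls from 164.

R* ≈ 54.5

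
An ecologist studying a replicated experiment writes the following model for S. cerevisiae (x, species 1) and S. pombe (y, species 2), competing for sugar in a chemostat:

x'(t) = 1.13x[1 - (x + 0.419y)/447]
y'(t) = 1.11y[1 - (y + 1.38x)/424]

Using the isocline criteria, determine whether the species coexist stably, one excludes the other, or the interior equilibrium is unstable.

Compare the nullcline intercepts: K1/α12 = 447/0.419 = 1070 > K2 = 424; K2/α21 = 424/1.38 = 307 < K1 = 447.
Since the inequalities point opposite ways, species 1 can invade but species 2 cannot.

species 1 excludes species 2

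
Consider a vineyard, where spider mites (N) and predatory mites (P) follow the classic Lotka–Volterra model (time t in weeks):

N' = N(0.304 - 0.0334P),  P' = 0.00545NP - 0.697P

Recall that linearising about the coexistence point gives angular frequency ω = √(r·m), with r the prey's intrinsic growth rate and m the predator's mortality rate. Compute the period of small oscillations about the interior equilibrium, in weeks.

T ≈ 13.6 weeks

Here r = 0.304 and m = 0.697, so r·m = 0.212.
ω = √0.212 = 0.46 per week, hence T = 2π/ω ≈ 13.6 weeks.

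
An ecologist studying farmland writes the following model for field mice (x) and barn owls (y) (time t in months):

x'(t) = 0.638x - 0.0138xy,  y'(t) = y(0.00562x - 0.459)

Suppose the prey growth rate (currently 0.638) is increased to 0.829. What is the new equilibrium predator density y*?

At the interior fixed point, setting dx/dt = 0 with x > 0 fixes y* = (prey growth rate)/(xy coefficient) — independent of the other coefficients.
With the change, y* = 0.829/0.0138 = 60.1; it rises from 46.2.

y* ≈ 60.1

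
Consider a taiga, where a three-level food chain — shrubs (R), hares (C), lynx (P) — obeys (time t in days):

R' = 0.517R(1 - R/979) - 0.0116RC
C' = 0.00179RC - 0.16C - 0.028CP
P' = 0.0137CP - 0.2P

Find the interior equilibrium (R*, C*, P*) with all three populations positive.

R* ≈ 658, C* ≈ 14.6, P* ≈ 36.4

From dP/dt = 0: 0.0137C* = 0.2, so C* = 14.6.
From dR/dt = 0: 0.517(1 - R*/979) = 0.0116·14.6, giving R* = 979·(1 - 0.328) = 658.
From dC/dt = 0: 0.00179·658 - 0.16 = 0.028P*, so P* = 1.02/0.028 = 36.4.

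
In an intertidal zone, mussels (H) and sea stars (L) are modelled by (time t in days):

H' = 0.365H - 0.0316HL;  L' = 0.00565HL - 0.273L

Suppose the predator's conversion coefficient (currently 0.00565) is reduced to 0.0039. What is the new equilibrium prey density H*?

At the interior fixed point, setting dL/dt = 0 with L > 0 fixes H* = (predator death rate)/(HL coefficient) — independent of the other coefficients.
With the change, H* = 0.273/0.0039 = 70; it rises from 48.3.

H* ≈ 70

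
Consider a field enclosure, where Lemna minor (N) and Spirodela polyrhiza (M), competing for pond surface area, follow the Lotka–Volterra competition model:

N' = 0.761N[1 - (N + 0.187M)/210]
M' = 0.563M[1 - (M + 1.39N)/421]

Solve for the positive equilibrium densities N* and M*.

N* ≈ 177, M* ≈ 174

Setting both brackets to zero gives the nullclines N + 0.187M = 210 and 1.39N + M = 421.
Substituting M = 421 - 1.39N into the first: N(1 - 0.187·1.39) = 210 - 0.187·421.
So N* = 131/0.74 = 177, and then M* = 421 - 1.39·177 = 174.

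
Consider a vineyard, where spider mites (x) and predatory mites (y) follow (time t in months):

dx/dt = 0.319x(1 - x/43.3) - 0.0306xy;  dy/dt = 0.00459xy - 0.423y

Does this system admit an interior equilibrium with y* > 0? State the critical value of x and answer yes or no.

Threshold x = 92.2; K < 92.2, so no, the predator goes extinct.

The predator equation gives dy/dt > 0 only when x > 0.423/0.00459 = 92.2.
Without the predator, x → K = 43.3. Since 43.3 < 92.2, the predator cannot invade.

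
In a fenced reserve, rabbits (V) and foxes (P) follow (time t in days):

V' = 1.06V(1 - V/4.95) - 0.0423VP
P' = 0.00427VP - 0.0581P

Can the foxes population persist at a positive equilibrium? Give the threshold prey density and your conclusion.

The predator equation gives dP/dt > 0 only when V > 0.0581/0.00427 = 13.6.
Without the predator, V → K = 4.95. Since 4.95 < 13.6, the predator cannot invade.

Threshold V = 13.6; K < 13.6, so no, the predator goes extinct.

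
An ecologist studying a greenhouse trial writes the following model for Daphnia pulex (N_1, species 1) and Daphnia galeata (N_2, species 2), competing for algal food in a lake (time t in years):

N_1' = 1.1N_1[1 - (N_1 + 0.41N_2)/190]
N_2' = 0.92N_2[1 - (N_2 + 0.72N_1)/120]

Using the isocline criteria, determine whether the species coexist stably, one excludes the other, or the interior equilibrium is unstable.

Compare the nullcline intercepts: K1/α12 = 190/0.41 = 463 > K2 = 120; K2/α21 = 120/0.72 = 167 < K1 = 190.
Since the inequalities point opposite ways, species 1 can invade but species 2 cannot.

species 1 excludes species 2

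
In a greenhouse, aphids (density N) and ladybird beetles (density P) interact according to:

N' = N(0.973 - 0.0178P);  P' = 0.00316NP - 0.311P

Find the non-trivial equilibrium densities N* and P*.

N* ≈ 98.4, P* ≈ 54.7

Set dP/dt = 0 with P > 0: 0.00316N - 0.311 = 0, so N* = 0.311/0.00316 = 98.4.
Set dN/dt = 0 with N > 0: 0.973 - 0.0178P = 0, so P* = 0.973/0.0178 = 54.7.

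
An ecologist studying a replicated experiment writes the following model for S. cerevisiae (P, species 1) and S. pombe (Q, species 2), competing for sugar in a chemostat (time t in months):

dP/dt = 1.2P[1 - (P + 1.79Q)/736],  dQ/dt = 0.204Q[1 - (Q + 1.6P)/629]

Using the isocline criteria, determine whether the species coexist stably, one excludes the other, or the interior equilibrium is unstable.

unstable coexistence (outcome depends on initial conditions)

Compare the nullcline intercepts: K1/α12 = 736/1.79 = 411 < K2 = 629; K2/α21 = 629/1.6 = 393 < K1 = 736.
Since both are reversed, neither can invade when rare; the interior point is a saddle.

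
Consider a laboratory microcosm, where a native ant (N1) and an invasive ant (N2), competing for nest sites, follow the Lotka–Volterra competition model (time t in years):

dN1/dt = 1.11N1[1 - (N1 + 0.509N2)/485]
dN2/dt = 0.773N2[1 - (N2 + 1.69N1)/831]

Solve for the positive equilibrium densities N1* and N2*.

Setting both brackets to zero gives the nullclines N1 + 0.509N2 = 485 and 1.69N1 + N2 = 831.
Substituting N2 = 831 - 1.69N1 into the first: N1(1 - 0.509·1.69) = 485 - 0.509·831.
So N1* = 62/0.14 = 444, and then N2* = 831 - 1.69·444 = 81.2.

N1* ≈ 444, N2* ≈ 81.2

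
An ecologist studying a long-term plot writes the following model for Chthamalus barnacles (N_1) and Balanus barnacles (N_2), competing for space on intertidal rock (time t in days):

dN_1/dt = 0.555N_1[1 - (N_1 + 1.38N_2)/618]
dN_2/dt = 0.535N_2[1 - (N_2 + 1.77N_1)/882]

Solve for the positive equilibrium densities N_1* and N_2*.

Setting both brackets to zero gives the nullclines N_1 + 1.38N_2 = 618 and 1.77N_1 + N_2 = 882.
Substituting N_2 = 882 - 1.77N_1 into the first: N_1(1 - 1.38·1.77) = 618 - 1.38·882.
So N_1* = -599/-1.44 = 415, and then N_2* = 882 - 1.77·415 = 147.

N_1* ≈ 415, N_2* ≈ 147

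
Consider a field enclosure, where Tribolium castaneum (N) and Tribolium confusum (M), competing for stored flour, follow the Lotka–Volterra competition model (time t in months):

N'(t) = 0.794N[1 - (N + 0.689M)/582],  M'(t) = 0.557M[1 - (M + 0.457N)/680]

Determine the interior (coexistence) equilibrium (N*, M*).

N* ≈ 166, M* ≈ 604

Setting both brackets to zero gives the nullclines N + 0.689M = 582 and 0.457N + M = 680.
Substituting M = 680 - 0.457N into the first: N(1 - 0.689·0.457) = 582 - 0.689·680.
So N* = 113/0.685 = 166, and then M* = 680 - 0.457·166 = 604.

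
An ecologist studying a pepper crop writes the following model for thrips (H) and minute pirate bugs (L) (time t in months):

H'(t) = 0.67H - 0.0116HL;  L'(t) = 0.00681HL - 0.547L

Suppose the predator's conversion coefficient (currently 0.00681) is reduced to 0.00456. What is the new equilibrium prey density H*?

At the interior fixed point, setting dL/dt = 0 with L > 0 fixes H* = (predator death rate)/(HL coefficient) — independent of the other coefficients.
With the change, H* = 0.547/0.00456 = 120; it rises from 80.3.

H* ≈ 120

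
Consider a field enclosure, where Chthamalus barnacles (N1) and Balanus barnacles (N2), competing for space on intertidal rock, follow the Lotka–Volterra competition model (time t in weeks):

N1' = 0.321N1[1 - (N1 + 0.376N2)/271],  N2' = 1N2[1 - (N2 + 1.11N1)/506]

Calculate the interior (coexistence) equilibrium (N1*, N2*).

Setting both brackets to zero gives the nullclines N1 + 0.376N2 = 271 and 1.11N1 + N2 = 506.
Substituting N2 = 506 - 1.11N1 into the first: N1(1 - 0.376·1.11) = 271 - 0.376·506.
So N1* = 80.7/0.583 = 139, and then N2* = 506 - 1.11·139 = 352.

N1* ≈ 139, N2* ≈ 352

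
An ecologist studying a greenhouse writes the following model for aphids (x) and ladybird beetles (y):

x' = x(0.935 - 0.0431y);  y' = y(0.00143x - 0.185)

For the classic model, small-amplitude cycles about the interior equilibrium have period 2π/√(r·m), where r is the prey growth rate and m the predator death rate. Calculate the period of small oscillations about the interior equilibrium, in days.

T ≈ 15.1 days

Here r = 0.935 and m = 0.185, so r·m = 0.173.
ω = √0.173 = 0.416 per day, hence T = 2π/ω ≈ 15.1 days.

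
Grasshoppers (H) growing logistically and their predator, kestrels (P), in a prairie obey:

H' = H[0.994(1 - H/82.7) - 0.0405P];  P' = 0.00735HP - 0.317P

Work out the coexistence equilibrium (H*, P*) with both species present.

From dP/dt = 0 with P > 0: 0.00735H* = 0.317, so H* = 43.1.
Substitute into dH/dt = 0: 0.994(1 - 43.1/82.7) = 0.0405P*.
The bracket is 0.478, giving P* = 0.476/0.0405 = 11.7.

H* ≈ 43.1, P* ≈ 11.7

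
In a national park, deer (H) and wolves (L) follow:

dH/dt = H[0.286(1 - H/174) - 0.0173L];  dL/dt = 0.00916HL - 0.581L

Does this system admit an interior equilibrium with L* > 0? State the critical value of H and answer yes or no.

The predator equation gives dL/dt > 0 only when H > 0.581/0.00916 = 63.4.
Without the predator, H → K = 174. Since 174 > 63.4, the predator can invade and persist.

Threshold H = 63.4; K > 63.4, so yes, the predator persists.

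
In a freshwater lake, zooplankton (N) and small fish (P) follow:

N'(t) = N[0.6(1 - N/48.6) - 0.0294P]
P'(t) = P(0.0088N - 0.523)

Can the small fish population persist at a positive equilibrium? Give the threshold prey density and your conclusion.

Threshold N = 59.4; K < 59.4, so no, the predator goes extinct.

The predator equation gives dP/dt > 0 only when N > 0.523/0.0088 = 59.4.
Without the predator, N → K = 48.6. Since 48.6 < 59.4, the predator cannot invade.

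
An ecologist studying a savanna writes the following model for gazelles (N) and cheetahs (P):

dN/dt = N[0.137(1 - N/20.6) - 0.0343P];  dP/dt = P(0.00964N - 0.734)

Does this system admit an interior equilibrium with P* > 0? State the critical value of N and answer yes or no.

Threshold N = 76.1; K < 76.1, so no, the predator goes extinct.

The predator equation gives dP/dt > 0 only when N > 0.734/0.00964 = 76.1.
Without the predator, N → K = 20.6. Since 20.6 < 76.1, the predator cannot invade.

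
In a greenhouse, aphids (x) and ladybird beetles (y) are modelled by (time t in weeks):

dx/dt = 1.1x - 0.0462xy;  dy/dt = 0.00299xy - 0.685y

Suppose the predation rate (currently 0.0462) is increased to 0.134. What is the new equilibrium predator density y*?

At the interior fixed point, setting dx/dt = 0 with x > 0 fixes y* = (prey growth rate)/(xy coefficient) — independent of the other coefficients.
With the change, y* = 1.1/0.134 = 8.21; it falls from 23.8.

y* ≈ 8.21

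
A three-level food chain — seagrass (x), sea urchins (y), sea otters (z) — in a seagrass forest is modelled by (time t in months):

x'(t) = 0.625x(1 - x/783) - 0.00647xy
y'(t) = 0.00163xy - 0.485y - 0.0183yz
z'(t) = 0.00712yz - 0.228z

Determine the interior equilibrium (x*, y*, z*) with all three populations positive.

From dz/dt = 0: 0.00712y* = 0.228, so y* = 32.
From dx/dt = 0: 0.625(1 - x*/783) = 0.00647·32, giving x* = 783·(1 - 0.331) = 523.
From dy/dt = 0: 0.00163·523 - 0.485 = 0.0183z*, so z* = 0.368/0.0183 = 20.1.

x* ≈ 523, y* ≈ 32, z* ≈ 20.1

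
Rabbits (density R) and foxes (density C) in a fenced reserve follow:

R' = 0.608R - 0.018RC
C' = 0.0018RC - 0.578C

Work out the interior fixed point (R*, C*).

Set dC/dt = 0 with C > 0: 0.0018R - 0.578 = 0, so R* = 0.578/0.0018 = 321.
Set dR/dt = 0 with R > 0: 0.608 - 0.018C = 0, so C* = 0.608/0.018 = 33.8.

R* ≈ 321, C* ≈ 33.8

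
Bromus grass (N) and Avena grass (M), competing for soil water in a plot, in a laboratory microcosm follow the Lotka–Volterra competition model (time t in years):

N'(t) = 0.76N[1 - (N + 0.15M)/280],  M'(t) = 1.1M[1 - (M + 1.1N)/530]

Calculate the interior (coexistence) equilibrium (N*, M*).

Setting both brackets to zero gives the nullclines N + 0.15M = 280 and 1.1N + M = 530.
Substituting M = 530 - 1.1N into the first: N(1 - 0.15·1.1) = 280 - 0.15·530.
So N* = 200/0.835 = 240, and then M* = 530 - 1.1·240 = 266.

N* ≈ 240, M* ≈ 266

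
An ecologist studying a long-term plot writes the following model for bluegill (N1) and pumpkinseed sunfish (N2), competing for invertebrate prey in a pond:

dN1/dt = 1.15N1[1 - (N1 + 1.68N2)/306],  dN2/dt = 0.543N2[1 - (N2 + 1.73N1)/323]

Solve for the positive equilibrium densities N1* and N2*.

Setting both brackets to zero gives the nullclines N1 + 1.68N2 = 306 and 1.73N1 + N2 = 323.
Substituting N2 = 323 - 1.73N1 into the first: N1(1 - 1.68·1.73) = 306 - 1.68·323.
So N1* = -237/-1.91 = 124, and then N2* = 323 - 1.73·124 = 108.

N1* ≈ 124, N2* ≈ 108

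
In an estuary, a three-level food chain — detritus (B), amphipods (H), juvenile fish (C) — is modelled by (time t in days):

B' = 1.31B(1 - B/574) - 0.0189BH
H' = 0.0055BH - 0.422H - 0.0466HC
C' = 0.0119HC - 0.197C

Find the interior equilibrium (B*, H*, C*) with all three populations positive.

From dC/dt = 0: 0.0119H* = 0.197, so H* = 16.6.
From dB/dt = 0: 1.31(1 - B*/574) = 0.0189·16.6, giving B* = 574·(1 - 0.239) = 437.
From dH/dt = 0: 0.0055·437 - 0.422 = 0.0466C*, so C* = 1.98/0.0466 = 42.5.

B* ≈ 437, H* ≈ 16.6, C* ≈ 42.5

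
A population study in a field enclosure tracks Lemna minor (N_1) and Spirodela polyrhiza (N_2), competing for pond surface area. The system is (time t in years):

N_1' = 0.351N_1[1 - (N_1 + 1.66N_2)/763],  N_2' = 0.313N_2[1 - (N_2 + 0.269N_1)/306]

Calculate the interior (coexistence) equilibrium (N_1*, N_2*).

N_1* ≈ 461, N_2* ≈ 182

Setting both brackets to zero gives the nullclines N_1 + 1.66N_2 = 763 and 0.269N_1 + N_2 = 306.
Substituting N_2 = 306 - 0.269N_1 into the first: N_1(1 - 1.66·0.269) = 763 - 1.66·306.
So N_1* = 255/0.553 = 461, and then N_2* = 306 - 0.269·461 = 182.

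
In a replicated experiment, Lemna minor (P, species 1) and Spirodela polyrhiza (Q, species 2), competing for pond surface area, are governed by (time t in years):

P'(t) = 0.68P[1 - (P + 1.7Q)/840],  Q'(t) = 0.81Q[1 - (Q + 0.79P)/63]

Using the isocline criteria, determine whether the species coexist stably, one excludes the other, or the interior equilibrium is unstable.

Compare the nullcline intercepts: K1/α12 = 840/1.7 = 494 > K2 = 63; K2/α21 = 63/0.79 = 79.7 < K1 = 840.
Since the inequalities point opposite ways, species 1 can invade but species 2 cannot.

species 1 excludes species 2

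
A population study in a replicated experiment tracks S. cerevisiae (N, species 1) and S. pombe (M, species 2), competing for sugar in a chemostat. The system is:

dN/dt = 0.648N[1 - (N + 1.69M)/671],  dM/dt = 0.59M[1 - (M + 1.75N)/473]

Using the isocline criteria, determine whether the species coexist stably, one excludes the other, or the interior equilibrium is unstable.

Compare the nullcline intercepts: K1/α12 = 671/1.69 = 397 < K2 = 473; K2/α21 = 473/1.75 = 270 < K1 = 671.
Since both are reversed, neither can invade when rare; the interior point is a saddle.

unstable coexistence (outcome depends on initial conditions)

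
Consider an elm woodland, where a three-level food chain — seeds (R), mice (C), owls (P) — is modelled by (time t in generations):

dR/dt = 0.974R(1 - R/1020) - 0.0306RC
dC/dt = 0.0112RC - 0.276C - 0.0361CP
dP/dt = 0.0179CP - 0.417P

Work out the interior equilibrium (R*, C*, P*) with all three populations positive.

From dP/dt = 0: 0.0179C* = 0.417, so C* = 23.3.
From dR/dt = 0: 0.974(1 - R*/1020) = 0.0306·23.3, giving R* = 1020·(1 - 0.732) = 273.
From dC/dt = 0: 0.0112·273 - 0.276 = 0.0361P*, so P* = 2.79/0.0361 = 77.2.

R* ≈ 273, C* ≈ 23.3, P* ≈ 77.2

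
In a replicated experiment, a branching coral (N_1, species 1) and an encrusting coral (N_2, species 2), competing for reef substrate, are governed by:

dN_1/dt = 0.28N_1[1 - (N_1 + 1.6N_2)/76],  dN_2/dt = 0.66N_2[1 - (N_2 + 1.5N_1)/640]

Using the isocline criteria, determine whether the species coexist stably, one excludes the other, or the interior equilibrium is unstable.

species 2 excludes species 1

Compare the nullcline intercepts: K1/α12 = 76/1.6 = 47.5 < K2 = 640; K2/α21 = 640/1.5 = 427 > K1 = 76.
Since the inequalities point opposite ways, species 2 can invade but species 1 cannot.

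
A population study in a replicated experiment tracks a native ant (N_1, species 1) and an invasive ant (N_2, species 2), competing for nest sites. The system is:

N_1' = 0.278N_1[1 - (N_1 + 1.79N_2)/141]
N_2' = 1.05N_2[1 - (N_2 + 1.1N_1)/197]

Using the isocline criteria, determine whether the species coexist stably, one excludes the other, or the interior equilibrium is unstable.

species 2 excludes species 1

Compare the nullcline intercepts: K1/α12 = 141/1.79 = 78.8 < K2 = 197; K2/α21 = 197/1.1 = 179 > K1 = 141.
Since the inequalities point opposite ways, species 2 can invade but species 1 cannot.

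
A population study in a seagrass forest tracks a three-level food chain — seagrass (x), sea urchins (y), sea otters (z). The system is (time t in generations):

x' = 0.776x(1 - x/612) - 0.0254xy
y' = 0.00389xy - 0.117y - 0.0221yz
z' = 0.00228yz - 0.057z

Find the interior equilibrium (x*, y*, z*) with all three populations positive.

x* ≈ 111, y* ≈ 25, z* ≈ 14.3

From dz/dt = 0: 0.00228y* = 0.057, so y* = 25.
From dx/dt = 0: 0.776(1 - x*/612) = 0.0254·25, giving x* = 612·(1 - 0.818) = 111.
From dy/dt = 0: 0.00389·111 - 0.117 = 0.0221z*, so z* = 0.316/0.0221 = 14.3.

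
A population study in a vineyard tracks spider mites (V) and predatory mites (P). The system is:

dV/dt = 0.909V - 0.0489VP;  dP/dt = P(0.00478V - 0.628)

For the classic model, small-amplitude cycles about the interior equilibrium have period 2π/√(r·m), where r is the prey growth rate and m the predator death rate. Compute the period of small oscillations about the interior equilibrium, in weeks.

Here r = 0.909 and m = 0.628, so r·m = 0.571.
ω = √0.571 = 0.756 per week, hence T = 2π/ω ≈ 8.32 weeks.

T ≈ 8.32 weeks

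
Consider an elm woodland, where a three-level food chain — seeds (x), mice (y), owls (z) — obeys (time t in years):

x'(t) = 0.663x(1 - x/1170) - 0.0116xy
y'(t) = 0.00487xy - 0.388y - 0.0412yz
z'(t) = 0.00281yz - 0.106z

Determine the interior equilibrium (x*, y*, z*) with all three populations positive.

x* ≈ 398, y* ≈ 37.7, z* ≈ 37.6

From dz/dt = 0: 0.00281y* = 0.106, so y* = 37.7.
From dx/dt = 0: 0.663(1 - x*/1170) = 0.0116·37.7, giving x* = 1170·(1 - 0.66) = 398.
From dy/dt = 0: 0.00487·398 - 0.388 = 0.0412z*, so z* = 1.55/0.0412 = 37.6.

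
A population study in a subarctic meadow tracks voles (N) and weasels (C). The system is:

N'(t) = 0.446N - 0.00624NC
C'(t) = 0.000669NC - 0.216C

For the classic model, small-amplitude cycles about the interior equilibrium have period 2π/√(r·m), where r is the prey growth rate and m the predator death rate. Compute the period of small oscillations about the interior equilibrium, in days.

T ≈ 20.2 days

Here r = 0.446 and m = 0.216, so r·m = 0.0963.
ω = √0.0963 = 0.31 per day, hence T = 2π/ω ≈ 20.2 days.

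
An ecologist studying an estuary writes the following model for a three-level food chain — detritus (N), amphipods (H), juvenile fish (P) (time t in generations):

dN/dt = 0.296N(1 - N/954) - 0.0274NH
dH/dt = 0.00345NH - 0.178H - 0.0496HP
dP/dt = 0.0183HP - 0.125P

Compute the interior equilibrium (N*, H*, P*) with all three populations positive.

From dP/dt = 0: 0.0183H* = 0.125, so H* = 6.83.
From dN/dt = 0: 0.296(1 - N*/954) = 0.0274·6.83, giving N* = 954·(1 - 0.632) = 351.
From dH/dt = 0: 0.00345·351 - 0.178 = 0.0496P*, so P* = 1.03/0.0496 = 20.8.

N* ≈ 351, H* ≈ 6.83, P* ≈ 20.8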